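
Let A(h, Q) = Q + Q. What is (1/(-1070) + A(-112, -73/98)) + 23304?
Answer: 1221750561/52430 ≈ 23303.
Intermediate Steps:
A(h, Q) = 2*Q
(1/(-1070) + A(-112, -73/98)) + 23304 = (1/(-1070) + 2*(-73/98)) + 23304 = (-1/1070 + 2*(-73*1/98)) + 23304 = (-1/1070 + 2*(-73/98)) + 23304 = (-1/1070 - 73/49) + 23304 = -78159/52430 + 23304 = 1221750561/52430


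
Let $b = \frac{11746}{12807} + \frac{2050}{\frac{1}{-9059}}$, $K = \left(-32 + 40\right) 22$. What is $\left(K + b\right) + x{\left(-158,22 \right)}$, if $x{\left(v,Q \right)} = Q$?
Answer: $- \frac{237835609118}{12807} \approx -1.8571 \cdot 10^{7}$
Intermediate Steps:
$K = 176$ ($K = 8 \cdot 22 = 176$)
$b = - \frac{237838144904}{12807}$ ($b = 11746 \cdot \frac{1}{12807} + \frac{2050}{- \frac{1}{9059}} = \frac{11746}{12807} + 2050 \left(-9059\right) = \frac{11746}{12807} - 18570950 = - \frac{237838144904}{12807} \approx -1.8571 \cdot 10^{7}$)
$\left(K + b\right) + x{\left(-158,22 \right)} = \left(176 - \frac{237838144904}{12807}\right) + 22 = - \frac{237835890872}{12807} + 22 = - \frac{237835609118}{12807}$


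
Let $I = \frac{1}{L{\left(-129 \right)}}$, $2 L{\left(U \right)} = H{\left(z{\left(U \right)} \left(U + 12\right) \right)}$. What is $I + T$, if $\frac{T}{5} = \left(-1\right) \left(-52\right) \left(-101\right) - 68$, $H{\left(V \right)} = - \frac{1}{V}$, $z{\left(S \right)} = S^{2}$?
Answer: $3867394$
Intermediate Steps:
$L{\left(U \right)} = - \frac{1}{2 U^{2} \left(12 + U\right)}$ ($L{\left(U \right)} = \frac{\left(-1\right) \frac{1}{U^{2} \left(U + 12\right)}}{2} = \frac{\left(-1\right) \frac{1}{U^{2} \left(12 + U\right)}}{2} = \frac{\left(-1\right) \frac{1}{U^{2}} \frac{1}{12 + U}}{2} = - \frac{1}{2 U^{2} \left(12 + U\right)}$)
$I = 3893994$ ($I = \frac{1}{\left(- \frac{1}{2}\right) \frac{1}{16641} \frac{1}{12 - 129}} = \frac{1}{\left(- \frac{1}{2}\right) \frac{1}{16641} \frac{1}{-117}} = \frac{1}{\left(- \frac{1}{2}\right) \frac{1}{16641} \left(- \frac{1}{117}\right)} = \frac{1}{\frac{1}{3893994}} = 3893994$)
$T = -26600$ ($T = 5 \left(\left(-1\right) \left(-52\right) \left(-101\right) - 68\right) = 5 \left(52 \left(-101\right) - 68\right) = 5 \left(-5252 - 68\right) = 5 \left(-5320\right) = -26600$)
$I + T = 3893994 - 26600 = 3867394$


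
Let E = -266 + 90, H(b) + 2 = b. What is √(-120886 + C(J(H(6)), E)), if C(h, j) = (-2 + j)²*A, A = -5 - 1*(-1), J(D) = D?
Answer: I*√247622 ≈ 497.62*I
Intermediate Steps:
H(b) = -2 + b
E = -176
A = -4 (A = -5 + 1 = -4)
C(h, j) = -4*(-2 + j)² (C(h, j) = (-2 + j)²*(-4) = -4*(-2 + j)²)
√(-120886 + C(J(H(6)), E)) = √(-120886 - 4*(-2 - 176)²) = √(-120886 - 4*(-178)²) = √(-120886 - 4*31684) = √(-120886 - 126736) = √(-247622) = I*√247622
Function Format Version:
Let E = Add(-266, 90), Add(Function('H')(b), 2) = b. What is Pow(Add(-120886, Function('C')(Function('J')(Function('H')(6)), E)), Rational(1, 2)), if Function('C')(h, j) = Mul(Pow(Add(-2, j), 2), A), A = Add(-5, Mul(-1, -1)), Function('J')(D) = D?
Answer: Mul(I, Pow(247622, Rational(1, 2))) ≈ Mul(497.62, I)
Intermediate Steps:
Function('H')(b) = Add(-2, b)
E = -176
A = -4 (A = Add(-5, 1) = -4)
Function('C')(h, j) = Mul(-4, Pow(Add(-2, j), 2)) (Function('C')(h, j) = Mul(Pow(Add(-2, j), 2), -4) = Mul(-4, Pow(Add(-2, j), 2)))
Pow(Add(-120886, Function('C')(Function('J')(Function('H')(6)), E)), Rational(1, 2)) = Pow(Add(-120886, Mul(-4, Pow(Add(-2, -176), 2))), Rational(1, 2)) = Pow(Add(-120886, Mul(-4, Pow(-178, 2))), Rational(1, 2)) = Pow(Add(-120886, Mul(-4, 31684)), Rational(1, 2)) = Pow(Add(-120886, -126736), Rational(1, 2)) = Pow(-247622, Rational(1, 2)) = Mul(I, Pow(247622, Rational(1, 2)))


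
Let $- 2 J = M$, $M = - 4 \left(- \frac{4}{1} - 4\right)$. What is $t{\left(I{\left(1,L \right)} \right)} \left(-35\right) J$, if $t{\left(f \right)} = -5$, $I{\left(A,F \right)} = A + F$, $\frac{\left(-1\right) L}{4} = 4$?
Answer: $-2800$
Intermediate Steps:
$M = 32$ ($M = - 4 \left(\left(-4\right) 1 - 4\right) = - 4 \left(-4 - 4\right) = \left(-4\right) \left(-8\right) = 32$)
$J = -16$ ($J = \left(- \frac{1}{2}\right) 32 = -16$)
$L = -16$ ($L = \left(-4\right) 4 = -16$)
$t{\left(I{\left(1,L \right)} \right)} \left(-35\right) J = \left(-5\right) \left(-35\right) \left(-16\right) = 175 \left(-16\right) = -2800$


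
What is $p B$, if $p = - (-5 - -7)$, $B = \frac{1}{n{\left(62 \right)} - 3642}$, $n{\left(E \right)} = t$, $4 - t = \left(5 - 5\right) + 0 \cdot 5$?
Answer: $\frac{1}{1819} \approx 0.00054975$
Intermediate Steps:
$t = 4$ ($t = 4 - \left(\left(5 - 5\right) + 0 \cdot 5\right) = 4 - \left(\left(5 - 5\right) + 0\right) = 4 - \left(0 + 0\right) = 4 - 0 = 4 + 0 = 4$)
$n{\left(E \right)} = 4$
$B = - \frac{1}{3638}$ ($B = \frac{1}{4 - 3642} = \frac{1}{-3638} = - \frac{1}{3638} \approx -0.00027488$)
$p = -2$ ($p = - (-5 + 7) = \left(-1\right) 2 = -2$)
$p B = \left(-2\right) \left(- \frac{1}{3638}\right) = \frac{1}{1819}$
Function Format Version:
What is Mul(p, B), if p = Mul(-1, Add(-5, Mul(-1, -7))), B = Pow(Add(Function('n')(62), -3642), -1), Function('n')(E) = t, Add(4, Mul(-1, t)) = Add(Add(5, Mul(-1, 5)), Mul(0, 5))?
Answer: Rational(1, 1819) ≈ 0.00054975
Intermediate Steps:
t = 4 (t = Add(4, Mul(-1, Add(Add(5, Mul(-1, 5)), Mul(0, 5)))) = Add(4, Mul(-1, Add(Add(5, -5), 0))) = Add(4, Mul(-1, Add(0, 0))) = Add(4, Mul(-1, 0)) = Add(4, 0) = 4)
Function('n')(E) = 4
B = Rational(-1, 3638) (B = Pow(Add(4, -3642), -1) = Pow(-3638, -1) = Rational(-1, 3638) ≈ -0.00027488)
p = -2 (p = Mul(-1, Add(-5, 7)) = Mul(-1, 2) = -2)
Mul(p, B) = Mul(-2, Rational(-1, 3638)) = Rational(1, 1819)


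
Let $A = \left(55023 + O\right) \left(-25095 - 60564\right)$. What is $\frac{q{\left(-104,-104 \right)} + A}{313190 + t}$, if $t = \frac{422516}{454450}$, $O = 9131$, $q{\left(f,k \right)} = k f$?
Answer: $- \frac{624341209670375}{35582404504} \approx -17546.0$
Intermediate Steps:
$q{\left(f,k \right)} = f k$
$t = \frac{211258}{227225}$ ($t = 422516 \cdot \frac{1}{454450} = \frac{211258}{227225} \approx 0.92973$)
$A = -5495367486$ ($A = \left(55023 + 9131\right) \left(-25095 - 60564\right) = 64154 \left(-85659\right) = -5495367486$)
$\frac{q{\left(-104,-104 \right)} + A}{313190 + t} = \frac{\left(-104\right) \left(-104\right) - 5495367486}{313190 + \frac{211258}{227225}} = \frac{10816 - 5495367486}{\frac{71164809008}{227225}} = \left(-5495356670\right) \frac{227225}{71164809008} = - \frac{624341209670375}{35582404504}$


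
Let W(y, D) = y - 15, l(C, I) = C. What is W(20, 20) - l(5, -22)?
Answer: 0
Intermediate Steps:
W(y, D) = -15 + y
W(20, 20) - l(5, -22) = (-15 + 20) - 1*5 = 5 - 5 = 0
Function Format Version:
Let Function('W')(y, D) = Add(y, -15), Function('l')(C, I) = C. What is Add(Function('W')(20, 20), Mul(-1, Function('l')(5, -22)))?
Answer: 0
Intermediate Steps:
Function('W')(y, D) = Add(-15, y)
Add(Function('W')(20, 20), Mul(-1, Function('l')(5, -22))) = Add(Add(-15, 20), Mul(-1, 5)) = Add(5, -5) = 0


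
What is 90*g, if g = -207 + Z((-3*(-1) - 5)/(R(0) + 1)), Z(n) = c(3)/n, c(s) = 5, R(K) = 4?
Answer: -19755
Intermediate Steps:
Z(n) = 5/n
g = -439/2 (g = -207 + 5/(((-3*(-1) - 5)/(4 + 1))) = -207 + 5/(((3 - 5)/5)) = -207 + 5/((-2*1/5)) = -207 + 5/(-2/5) = -207 + 5*(-5/2) = -207 - 25/2 = -439/2 ≈ -219.50)
90*g = 90*(-439/2) = -19755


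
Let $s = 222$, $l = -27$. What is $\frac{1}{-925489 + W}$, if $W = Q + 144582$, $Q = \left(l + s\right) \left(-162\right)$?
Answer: $- \frac{1}{812497} \approx -1.2308 \cdot 10^{-6}$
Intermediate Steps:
$Q = -31590$ ($Q = \left(-27 + 222\right) \left(-162\right) = 195 \left(-162\right) = -31590$)
$W = 112992$ ($W = -31590 + 144582 = 112992$)
$\frac{1}{-925489 + W} = \frac{1}{-925489 + 112992} = \frac{1}{-812497} = - \frac{1}{812497}$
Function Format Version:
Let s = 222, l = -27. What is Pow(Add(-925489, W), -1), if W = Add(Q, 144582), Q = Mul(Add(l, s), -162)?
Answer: Rational(-1, 812497) ≈ -1.2308e-6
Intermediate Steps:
Q = -31590 (Q = Mul(Add(-27, 222), -162) = Mul(195, -162) = -31590)
W = 112992 (W = Add(-31590, 144582) = 112992)
Pow(Add(-925489, W), -1) = Pow(Add(-925489, 112992), -1) = Pow(-812497, -1) = Rational(-1, 812497)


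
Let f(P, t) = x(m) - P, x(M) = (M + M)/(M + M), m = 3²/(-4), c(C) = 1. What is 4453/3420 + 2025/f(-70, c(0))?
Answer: 7241663/242820 ≈ 29.823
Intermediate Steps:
m = -9/4 (m = 9*(-¼) = -9/4 ≈ -2.2500)
x(M) = 1 (x(M) = (2*M)/((2*M)) = (2*M)*(1/(2*M)) = 1)
f(P, t) = 1 - P
4453/3420 + 2025/f(-70, c(0)) = 4453/3420 + 2025/(1 - 1*(-70)) = 4453*(1/3420) + 2025/(1 + 70) = 4453/3420 + 2025/71 = 7241663/242820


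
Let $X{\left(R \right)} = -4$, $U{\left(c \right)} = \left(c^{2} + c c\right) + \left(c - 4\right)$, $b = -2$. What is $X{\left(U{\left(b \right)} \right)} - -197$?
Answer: $193$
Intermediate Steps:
$U{\left(c \right)} = -4 + c + 2 c^{2}$ ($U{\left(c \right)} = \left(c^{2} + c^{2}\right) + \left(-4 + c\right) = 2 c^{2} + \left(-4 + c\right) = -4 + c + 2 c^{2}$)
$X{\left(U{\left(b \right)} \right)} - -197 = -4 - -197 = -4 + 197 = 193$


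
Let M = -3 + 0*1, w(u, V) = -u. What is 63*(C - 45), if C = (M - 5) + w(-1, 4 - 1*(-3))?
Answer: -3276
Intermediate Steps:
M = -3 (M = -3 + 0 = -3)
C = -7 (C = (-3 - 5) - 1*(-1) = -8 + 1 = -7)
63*(C - 45) = 63*(-7 - 45) = 63*(-52) = -3276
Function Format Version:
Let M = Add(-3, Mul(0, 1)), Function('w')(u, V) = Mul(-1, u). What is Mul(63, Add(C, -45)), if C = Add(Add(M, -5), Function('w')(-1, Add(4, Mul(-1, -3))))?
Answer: -3276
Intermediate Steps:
M = -3 (M = Add(-3, 0) = -3)
C = -7 (C = Add(Add(-3, -5), Mul(-1, -1)) = Add(-8, 1) = -7)
Mul(63, Add(C, -45)) = Mul(63, Add(-7, -45)) = Mul(63, -52) = -3276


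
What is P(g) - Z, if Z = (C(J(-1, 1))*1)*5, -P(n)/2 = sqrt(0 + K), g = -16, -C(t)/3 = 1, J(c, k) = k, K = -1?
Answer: 15 - 2*I ≈ 15.0 - 2.0*I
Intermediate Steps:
C(t) = -3 (C(t) = -3*1 = -3)
P(n) = -2*I (P(n) = -2*sqrt(0 - 1) = -2*I)
Z = -15 (Z = -3*1*5 = -3*5 = -15)
P(g) - Z = -2*I - 1*(-15) = -2*I + 15 = 15 - 2*I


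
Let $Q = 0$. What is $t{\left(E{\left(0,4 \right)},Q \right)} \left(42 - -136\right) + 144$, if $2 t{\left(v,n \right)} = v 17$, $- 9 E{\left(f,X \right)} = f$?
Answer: $144$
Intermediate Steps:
$E{\left(f,X \right)} = - \frac{f}{9}$
$t{\left(v,n \right)} = \frac{17 v}{2}$ ($t{\left(v,n \right)} = \frac{v 17}{2} = \frac{17 v}{2}$)
$t{\left(E{\left(0,4 \right)},Q \right)} \left(42 - -136\right) + 144 = \frac{17 \left(\left(- \frac{1}{9}\right) 0\right)}{2} \left(42 - -136\right) + 144 = \frac{17}{2} \cdot 0 \left(42 + 136\right) + 144 = 0 \cdot 178 + 144 = 0 + 144 = 144$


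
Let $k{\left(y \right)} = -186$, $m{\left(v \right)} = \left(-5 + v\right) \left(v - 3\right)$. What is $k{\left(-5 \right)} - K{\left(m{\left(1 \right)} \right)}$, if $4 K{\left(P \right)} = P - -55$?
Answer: $- \frac{807}{4} \approx -201.75$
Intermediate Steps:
$m{\left(v \right)} = \left(-5 + v\right) \left(-3 + v\right)$
$K{\left(P \right)} = \frac{55}{4} + \frac{P}{4}$ ($K{\left(P \right)} = \frac{P - -55}{4} = \frac{P + 55}{4} = \frac{55 + P}{4} = \frac{55}{4} + \frac{P}{4}$)
$k{\left(-5 \right)} - K{\left(m{\left(1 \right)} \right)} = -186 - \left(\frac{55}{4} + \frac{15 + 1^{2} - 8}{4}\right) = -186 - \left(\frac{55}{4} + \frac{15 + 1 - 8}{4}\right) = -186 - \left(\frac{55}{4} + \frac{1}{4} \cdot 8\right) = -186 - \left(\frac{55}{4} + 2\right) = -186 - \frac{63}{4} = - \frac{807}{4}$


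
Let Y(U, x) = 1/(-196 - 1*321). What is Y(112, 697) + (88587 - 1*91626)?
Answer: -1571164/517 ≈ -3039.0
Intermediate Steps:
Y(U, x) = -1/517 (Y(U, x) = 1/(-196 - 321) = 1/(-517) = -1/517)
Y(112, 697) + (88587 - 1*91626) = -1/517 + (88587 - 1*91626) = -1/517 + (88587 - 91626) = -1/517 - 3039 = -1571164/517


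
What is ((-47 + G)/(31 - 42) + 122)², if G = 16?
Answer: 1885129/121 ≈ 15580.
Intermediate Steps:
((-47 + G)/(31 - 42) + 122)² = ((-47 + 16)/(31 - 42) + 122)² = (-31/(-11) + 122)² = (-31*(-1/11) + 122)² = (31/11 + 122)² = (1373/11)² = 1885129/121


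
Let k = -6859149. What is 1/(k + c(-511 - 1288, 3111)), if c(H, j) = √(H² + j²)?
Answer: -6859149/47047912089479 - √12914722/47047912089479 ≈ -1.4587e-7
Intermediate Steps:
1/(k + c(-511 - 1288, 3111)) = 1/(-6859149 + √((-511 - 1288)² + 3111²)) = 1/(-6859149 + √((-1799)² + 9678321)) = 1/(-6859149 + √(3236401 + 9678321)) = 1/(-6859149 + √12914722)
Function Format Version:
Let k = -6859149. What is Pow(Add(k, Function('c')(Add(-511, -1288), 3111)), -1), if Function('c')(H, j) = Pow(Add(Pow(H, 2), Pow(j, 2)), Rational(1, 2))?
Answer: Add(Rational(-6859149, 47047912089479), Mul(Rational(-1, 47047912089479), Pow(12914722, Rational(1, 2)))) ≈ -1.4587e-7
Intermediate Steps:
Pow(Add(k, Function('c')(Add(-511, -1288), 3111)), -1) = Pow(Add(-6859149, Pow(Add(Pow(Add(-511, -1288), 2), Pow(3111, 2)), Rational(1, 2))), -1) = Pow(Add(-6859149, Pow(Add(Pow(-1799, 2), 9678321), Rational(1, 2))), -1) = Pow(Add(-6859149, Pow(Add(3236401, 9678321), Rational(1, 2))), -1) = Pow(Add(-6859149, Pow(12914722, Rational(1, 2))), -1)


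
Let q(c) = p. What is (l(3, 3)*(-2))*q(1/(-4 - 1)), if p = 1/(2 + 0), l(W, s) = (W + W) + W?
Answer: -9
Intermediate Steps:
l(W, s) = 3*W (l(W, s) = 2*W + W = 3*W)
p = ½ (p = 1/2 = ½ ≈ 0.50000)
q(c) = ½
(l(3, 3)*(-2))*q(1/(-4 - 1)) = ((3*3)*(-2))*(½) = (9*(-2))*(½) = -18*½ = -9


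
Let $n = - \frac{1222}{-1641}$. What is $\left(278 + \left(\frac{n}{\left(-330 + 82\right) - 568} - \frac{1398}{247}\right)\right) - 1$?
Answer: $\frac{44872285171}{165373416} \approx 271.34$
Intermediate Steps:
$n = \frac{1222}{1641}$ ($n = \left(-1222\right) \left(- \frac{1}{1641}\right) = \frac{1222}{1641} \approx 0.74467$)
$\left(278 + \left(\frac{n}{\left(-330 + 82\right) - 568} - \frac{1398}{247}\right)\right) - 1 = \left(278 + \left(\frac{1222}{1641 \left(\left(-330 + 82\right) - 568\right)} - \frac{1398}{247}\right)\right) - 1 = \left(278 + \left(\frac{1222}{1641 \left(-248 - 568\right)} - \frac{1398}{247}\right)\right) - 1 = \left(278 - \left(\frac{1398}{247} - \frac{1222}{1641 \left(-816\right)}\right)\right) - 1 = \left(278 + \left(\frac{1222}{1641} \left(- \frac{1}{816}\right) - \frac{1398}{247}\right)\right) - 1 = \left(278 - \frac{936151061}{165373416}\right) - 1 = \frac{45037658587}{165373416} - 1 = \frac{44872285171}{165373416}$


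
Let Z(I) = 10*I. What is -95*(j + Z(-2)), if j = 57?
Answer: -3515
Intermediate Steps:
-95*(j + Z(-2)) = -95*(57 + 10*(-2)) = -95*(57 - 20) = -95*37 = -3515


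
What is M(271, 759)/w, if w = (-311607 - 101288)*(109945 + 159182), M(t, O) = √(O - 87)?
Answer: -4*√42/111121192665 ≈ -2.3329e-10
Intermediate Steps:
M(t, O) = √(-87 + O)
w = -111121192665 (w = -412895*269127 = -111121192665)
M(271, 759)/w = √(-87 + 759)/(-111121192665) = √672*(-1/111121192665) = (4*√42)*(-1/111121192665) = -4*√42/111121192665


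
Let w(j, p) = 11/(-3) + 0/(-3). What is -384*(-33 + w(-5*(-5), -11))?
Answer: 14080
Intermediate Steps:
w(j, p) = -11/3 (w(j, p) = 11*(-⅓) + 0*(-⅓) = -11/3 + 0 = -11/3)
-384*(-33 + w(-5*(-5), -11)) = -384*(-33 - 11/3) = -384*(-110/3) = 14080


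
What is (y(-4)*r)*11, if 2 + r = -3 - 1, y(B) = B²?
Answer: -1056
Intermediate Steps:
r = -6 (r = -2 + (-3 - 1) = -2 - 4 = -6)
(y(-4)*r)*11 = ((-4)²*(-6))*11 = (16*(-6))*11 = -96*11 = -1056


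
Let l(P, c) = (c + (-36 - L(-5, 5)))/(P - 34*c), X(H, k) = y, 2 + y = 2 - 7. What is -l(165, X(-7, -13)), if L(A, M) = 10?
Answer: 53/403 ≈ 0.13151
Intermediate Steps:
y = -7 (y = -2 + (2 - 7) = -2 - 5 = -7)
X(H, k) = -7
l(P, c) = (-46 + c)/(P - 34*c) (l(P, c) = (c + (-36 - 1*10))/(P - 34*c) = (c + (-36 - 10))/(P - 34*c) = (c - 46)/(P - 34*c) = (-46 + c)/(P - 34*c))
-l(165, X(-7, -13)) = -(-46 - 7)/(165 - 34*(-7)) = -(-53)/(165 + 238) = -(-53)/403 = -1*(-53/403) = 53/403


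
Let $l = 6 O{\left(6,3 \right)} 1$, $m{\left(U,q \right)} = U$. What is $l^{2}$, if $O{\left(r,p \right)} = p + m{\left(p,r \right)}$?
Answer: $1296$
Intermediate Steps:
$O{\left(r,p \right)} = 2 p$ ($O{\left(r,p \right)} = p + p = 2 p$)
$l = 36$ ($l = 6 \cdot 2 \cdot 3 \cdot 1 = 6 \cdot 6 \cdot 1 = 36 \cdot 1 = 36$)
$l^{2} = 36^{2} = 1296$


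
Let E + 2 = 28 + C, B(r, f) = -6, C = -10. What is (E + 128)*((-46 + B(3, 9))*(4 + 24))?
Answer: -209664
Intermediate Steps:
E = 16 (E = -2 + (28 - 10) = -2 + 18 = 16)
(E + 128)*((-46 + B(3, 9))*(4 + 24)) = (16 + 128)*((-46 - 6)*(4 + 24)) = 144*(-52*28) = 144*(-1456) = -209664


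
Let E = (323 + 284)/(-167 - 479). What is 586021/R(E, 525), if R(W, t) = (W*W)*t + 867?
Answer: 244555939636/555248697 ≈ 440.44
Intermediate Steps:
E = -607/646 (E = 607/(-646) = 607*(-1/646) = -607/646 ≈ -0.93963)
R(W, t) = 867 + t*W² (R(W, t) = W²*t + 867 = t*W² + 867 = 867 + t*W²)
586021/R(E, 525) = 586021/(867 + 525*(-607/646)²) = 586021/(867 + 525*(368449/417316)) = 586021/(867 + 193435725/417316) = 586021/(555248697/417316) = 586021*(417316/555248697) = 244555939636/555248697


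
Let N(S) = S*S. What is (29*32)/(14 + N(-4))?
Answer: 464/15 ≈ 30.933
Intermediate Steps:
N(S) = S²
(29*32)/(14 + N(-4)) = (29*32)/(14 + (-4)²) = 928/(14 + 16) = 928/30 = 928*(1/30) = 464/15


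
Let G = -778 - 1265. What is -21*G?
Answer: 42903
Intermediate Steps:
G = -2043
-21*G = -21*(-2043) = 42903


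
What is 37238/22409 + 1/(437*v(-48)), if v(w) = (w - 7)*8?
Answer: 7160100231/4308802520 ≈ 1.6617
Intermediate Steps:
v(w) = -56 + 8*w (v(w) = (-7 + w)*8 = -56 + 8*w)
37238/22409 + 1/(437*v(-48)) = 37238/22409 + 1/(437*(-56 + 8*(-48))) = 37238*(1/22409) + 1/(437*(-56 - 384)) = 37238/22409 + (1/437)/(-440) = 37238/22409 + (1/437)*(-1/440) = 37238/22409 - 1/192280 = 7160100231/4308802520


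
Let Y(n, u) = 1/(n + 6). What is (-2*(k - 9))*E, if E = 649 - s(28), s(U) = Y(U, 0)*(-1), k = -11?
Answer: 441340/17 ≈ 25961.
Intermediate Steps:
Y(n, u) = 1/(6 + n)
s(U) = -1/(6 + U)
E = 22067/34 (E = 649 - (-1)/(6 + 28) = 649 - (-1)/34 = 649 - 1*(-1/34) = 649 + 1/34 = 22067/34 ≈ 649.03)
(-2*(k - 9))*E = -2*(-11 - 9)*(22067/34) = -2*(-20)*(22067/34) = 40*(22067/34) = 441340/17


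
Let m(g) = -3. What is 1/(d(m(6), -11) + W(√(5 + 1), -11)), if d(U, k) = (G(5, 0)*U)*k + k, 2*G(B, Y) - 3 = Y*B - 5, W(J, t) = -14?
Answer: -1/58 ≈ -0.017241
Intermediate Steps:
G(B, Y) = -1 + B*Y/2 (G(B, Y) = 3/2 + (Y*B - 5)/2 = 3/2 + (B*Y - 5)/2 = 3/2 + (-5 + B*Y)/2 = 3/2 + (-5/2 + B*Y/2) = -1 + B*Y/2)
d(U, k) = k - U*k (d(U, k) = ((-1 + (½)*5*0)*U)*k + k = ((-1 + 0)*U)*k + k = (-U)*k + k = -U*k + k = k - U*k)
1/(d(m(6), -11) + W(√(5 + 1), -11)) = 1/(-11*(1 - 1*(-3)) - 14) = 1/(-11*(1 + 3) - 14) = 1/(-11*4 - 14) = 1/(-44 - 14) = 1/(-58) = -1/58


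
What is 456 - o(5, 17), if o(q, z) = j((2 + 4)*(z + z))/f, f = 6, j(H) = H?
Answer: 422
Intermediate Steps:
o(q, z) = 2*z (o(q, z) = ((2 + 4)*(z + z))/6 = (6*(2*z))*(⅙) = (12*z)*(⅙) = 2*z)
456 - o(5, 17) = 456 - 2*17 = 456 - 1*34 = 456 - 34 = 422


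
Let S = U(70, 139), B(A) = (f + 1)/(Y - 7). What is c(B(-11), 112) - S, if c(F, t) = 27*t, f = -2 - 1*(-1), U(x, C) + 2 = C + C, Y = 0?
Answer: 2748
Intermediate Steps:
U(x, C) = -2 + 2*C (U(x, C) = -2 + (C + C) = -2 + 2*C)
f = -1 (f = -2 + 1 = -1)
B(A) = 0 (B(A) = (-1 + 1)/(0 - 7) = 0/(-7) = 0*(-⅐) = 0)
S = 276 (S = -2 + 2*139 = -2 + 278 = 276)
c(B(-11), 112) - S = 27*112 - 1*276 = 3024 - 276 = 2748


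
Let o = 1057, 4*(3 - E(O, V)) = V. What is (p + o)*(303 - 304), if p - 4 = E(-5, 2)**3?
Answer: -8613/8 ≈ -1076.6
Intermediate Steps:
E(O, V) = 3 - V/4
p = 157/8 (p = 4 + (3 - 1/4*2)**3 = 4 + (3 - 1/2)**3 = 4 + (5/2)**3 = 4 + 125/8 = 157/8 ≈ 19.625)
(p + o)*(303 - 304) = (157/8 + 1057)*(303 - 304) = (8613/8)*(-1) = -8613/8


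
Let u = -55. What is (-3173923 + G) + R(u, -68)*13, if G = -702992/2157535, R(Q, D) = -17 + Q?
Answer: -6849870115557/2157535 ≈ -3.1749e+6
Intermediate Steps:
G = -702992/2157535 (G = -702992*1/2157535 = -702992/2157535 ≈ -0.32583)
(-3173923 + G) + R(u, -68)*13 = (-3173923 - 702992/2157535) + (-17 - 55)*13 = -6847850662797/2157535 - 72*13 = -6847850662797/2157535 - 936 = -6849870115557/2157535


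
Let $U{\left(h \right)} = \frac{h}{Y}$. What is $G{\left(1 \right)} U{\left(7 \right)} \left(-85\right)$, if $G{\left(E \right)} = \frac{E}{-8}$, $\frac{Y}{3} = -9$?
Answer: $- \frac{595}{216} \approx -2.7546$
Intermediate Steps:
$Y = -27$ ($Y = 3 \left(-9\right) = -27$)
$U{\left(h \right)} = - \frac{h}{27}$ ($U{\left(h \right)} = \frac{h}{-27} = h \left(- \frac{1}{27}\right) = - \frac{h}{27}$)
$G{\left(E \right)} = - \frac{E}{8}$ ($G{\left(E \right)} = E \left(- \frac{1}{8}\right) = - \frac{E}{8}$)
$G{\left(1 \right)} U{\left(7 \right)} \left(-85\right) = \left(- \frac{1}{8}\right) 1 \left(\left(- \frac{1}{27}\right) 7\right) \left(-85\right) = \left(- \frac{1}{8}\right) \left(- \frac{7}{27}\right) \left(-85\right) = \frac{7}{216} \left(-85\right) = - \frac{595}{216}$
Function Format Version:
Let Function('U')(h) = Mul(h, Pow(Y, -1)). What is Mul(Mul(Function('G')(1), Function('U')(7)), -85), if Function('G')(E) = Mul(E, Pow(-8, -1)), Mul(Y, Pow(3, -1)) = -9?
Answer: Rational(-595, 216) ≈ -2.7546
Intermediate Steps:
Y = -27 (Y = Mul(3, -9) = -27)
Function('U')(h) = Mul(Rational(-1, 27), h) (Function('U')(h) = Mul(h, Pow(-27, -1)) = Mul(h, Rational(-1, 27)) = Mul(Rational(-1, 27), h))
Function('G')(E) = Mul(Rational(-1, 8), E) (Function('G')(E) = Mul(E, Rational(-1, 8)) = Mul(Rational(-1, 8), E))
Mul(Mul(Function('G')(1), Function('U')(7)), -85) = Mul(Mul(Mul(Rational(-1, 8), 1), Mul(Rational(-1, 27), 7)), -85) = Mul(Mul(Rational(-1, 8), Rational(-7, 27)), -85) = Mul(Rational(7, 216), -85) = Rational(-595, 216)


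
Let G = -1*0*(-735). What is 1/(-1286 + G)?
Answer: -1/1286 ≈ -0.00077760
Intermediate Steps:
G = 0 (G = 0*(-735) = 0)
1/(-1286 + G) = 1/(-1286 + 0) = 1/(-1286) = -1/1286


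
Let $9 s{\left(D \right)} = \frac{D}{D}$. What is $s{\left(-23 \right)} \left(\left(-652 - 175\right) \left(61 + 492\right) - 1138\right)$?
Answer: $-50941$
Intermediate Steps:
$s{\left(D \right)} = \frac{1}{9}$ ($s{\left(D \right)} = \frac{D \frac{1}{D}}{9} = \frac{1}{9} \cdot 1 = \frac{1}{9}$)
$s{\left(-23 \right)} \left(\left(-652 - 175\right) \left(61 + 492\right) - 1138\right) = \frac{\left(-652 - 175\right) \left(61 + 492\right) - 1138}{9} = \frac{\left(-827\right) 553 - 1138}{9} = \frac{-457331 - 1138}{9} = \frac{1}{9} \left(-458469\right) = -50941$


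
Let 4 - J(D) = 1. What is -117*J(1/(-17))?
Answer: -351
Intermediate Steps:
J(D) = 3 (J(D) = 4 - 1*1 = 4 - 1 = 3)
-117*J(1/(-17)) = -117*3 = -351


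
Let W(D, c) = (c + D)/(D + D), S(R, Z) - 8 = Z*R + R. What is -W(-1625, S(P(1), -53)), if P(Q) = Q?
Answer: -1669/3250 ≈ -0.51354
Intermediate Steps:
S(R, Z) = 8 + R + R*Z (S(R, Z) = 8 + (Z*R + R) = 8 + (R*Z + R) = 8 + (R + R*Z) = 8 + R + R*Z)
W(D, c) = (D + c)/(2*D) (W(D, c) = (D + c)/((2*D)) = (D + c)*(1/(2*D)) = (D + c)/(2*D))
-W(-1625, S(P(1), -53)) = -(-1625 + (8 + 1 + 1*(-53)))/(2*(-1625)) = -(-1)*(-1625 + (8 + 1 - 53))/(2*1625) = -(-1)*(-1625 - 44)/(2*1625) = -(-1)*(-1669)/(2*1625) = -1*1669/3250 = -1669/3250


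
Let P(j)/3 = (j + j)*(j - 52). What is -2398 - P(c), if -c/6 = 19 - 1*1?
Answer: -106078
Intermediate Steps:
c = -108 (c = -6*(19 - 1*1) = -6*(19 - 1) = -6*18 = -108)
P(j) = 6*j*(-52 + j) (P(j) = 3*((j + j)*(j - 52)) = 3*((2*j)*(-52 + j)) = 3*(2*j*(-52 + j)) = 6*j*(-52 + j))
-2398 - P(c) = -2398 - 6*(-108)*(-52 - 108) = -2398 - 6*(-108)*(-160) = -2398 - 1*103680 = -2398 - 103680 = -106078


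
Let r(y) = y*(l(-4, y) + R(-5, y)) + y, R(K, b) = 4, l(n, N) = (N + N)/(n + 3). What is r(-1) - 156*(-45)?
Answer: 7013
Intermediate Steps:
l(n, N) = 2*N/(3 + n) (l(n, N) = (2*N)/(3 + n) = 2*N/(3 + n))
r(y) = y + y*(4 - 2*y) (r(y) = y*(2*y/(3 - 4) + 4) + y = y*(2*y/(-1) + 4) + y = y*(2*y*(-1) + 4) + y = y*(-2*y + 4) + y = y*(4 - 2*y) + y = y + y*(4 - 2*y))
r(-1) - 156*(-45) = -(5 - 2*(-1)) - 156*(-45) = -(5 + 2) + 7020 = -1*7 + 7020 = -7 + 7020 = 7013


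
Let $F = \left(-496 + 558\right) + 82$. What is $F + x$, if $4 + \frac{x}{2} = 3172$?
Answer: $6480$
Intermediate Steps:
$x = 6336$ ($x = -8 + 2 \cdot 3172 = -8 + 6344 = 6336$)
$F = 144$ ($F = 62 + 82 = 144$)
$F + x = 144 + 6336 = 6480$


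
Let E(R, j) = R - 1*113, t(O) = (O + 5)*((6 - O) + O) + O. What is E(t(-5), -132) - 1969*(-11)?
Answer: 21541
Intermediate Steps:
t(O) = 30 + 7*O (t(O) = (5 + O)*6 + O = (30 + 6*O) + O = 30 + 7*O)
E(R, j) = -113 + R (E(R, j) = R - 113 = -113 + R)
E(t(-5), -132) - 1969*(-11) = (-113 + (30 + 7*(-5))) - 1969*(-11) = (-113 + (30 - 35)) - 1*(-21659) = (-113 - 5) + 21659 = -118 + 21659 = 21541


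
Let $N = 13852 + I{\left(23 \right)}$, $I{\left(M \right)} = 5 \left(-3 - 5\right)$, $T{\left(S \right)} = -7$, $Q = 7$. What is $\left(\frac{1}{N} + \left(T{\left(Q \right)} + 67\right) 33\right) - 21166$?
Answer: $- \frac{264997031}{13812} \approx -19186.0$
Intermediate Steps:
$I{\left(M \right)} = -40$ ($I{\left(M \right)} = 5 \left(-8\right) = -40$)
$N = 13812$ ($N = 13852 - 40 = 13812$)
$\left(\frac{1}{N} + \left(T{\left(Q \right)} + 67\right) 33\right) - 21166 = \left(\frac{1}{13812} + \left(-7 + 67\right) 33\right) - 21166 = \left(\frac{1}{13812} + 60 \cdot 33\right) - 21166 = \left(\frac{1}{13812} + 1980\right) - 21166 = \frac{27347761}{13812} - 21166 = - \frac{264997031}{13812}$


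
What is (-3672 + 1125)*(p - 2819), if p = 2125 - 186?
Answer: 2241360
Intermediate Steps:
p = 1939
(-3672 + 1125)*(p - 2819) = (-3672 + 1125)*(1939 - 2819) = -2547*(-880) = 2241360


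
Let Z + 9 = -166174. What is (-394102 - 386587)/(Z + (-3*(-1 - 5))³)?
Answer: 780689/160351 ≈ 4.8686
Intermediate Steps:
Z = -166183 (Z = -9 - 166174 = -166183)
(-394102 - 386587)/(Z + (-3*(-1 - 5))³) = (-394102 - 386587)/(-166183 + (-3*(-1 - 5))³) = -780689/(-166183 + (-3*(-6))³) = -780689/(-166183 + 18³) = -780689/(-166183 + 5832) = -780689/(-160351) = -780689*(-1/160351) = 780689/160351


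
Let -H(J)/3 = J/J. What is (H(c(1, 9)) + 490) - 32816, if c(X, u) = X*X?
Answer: -32329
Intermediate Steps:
c(X, u) = X**2
H(J) = -3 (H(J) = -3*J/J = -3*1 = -3)
(H(c(1, 9)) + 490) - 32816 = (-3 + 490) - 32816 = 487 - 32816 = -32329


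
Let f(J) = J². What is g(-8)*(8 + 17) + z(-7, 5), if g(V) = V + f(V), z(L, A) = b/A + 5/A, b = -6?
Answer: 6999/5 ≈ 1399.8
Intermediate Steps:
z(L, A) = -1/A (z(L, A) = -6/A + 5/A = -1/A)
g(V) = V + V²
g(-8)*(8 + 17) + z(-7, 5) = (-8*(1 - 8))*(8 + 17) - 1/5 = -8*(-7)*25 - 1*⅕ = 56*25 - ⅕ = 1400 - ⅕ = 6999/5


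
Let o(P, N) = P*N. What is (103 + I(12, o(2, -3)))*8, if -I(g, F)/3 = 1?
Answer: 800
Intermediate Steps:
o(P, N) = N*P
I(g, F) = -3 (I(g, F) = -3*1 = -3)
(103 + I(12, o(2, -3)))*8 = (103 - 3)*8 = 100*8 = 800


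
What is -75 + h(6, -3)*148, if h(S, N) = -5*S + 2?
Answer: -4219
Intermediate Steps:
h(S, N) = 2 - 5*S
-75 + h(6, -3)*148 = -75 + (2 - 5*6)*148 = -75 + (2 - 30)*148 = -75 - 28*148 = -75 - 4144 = -4219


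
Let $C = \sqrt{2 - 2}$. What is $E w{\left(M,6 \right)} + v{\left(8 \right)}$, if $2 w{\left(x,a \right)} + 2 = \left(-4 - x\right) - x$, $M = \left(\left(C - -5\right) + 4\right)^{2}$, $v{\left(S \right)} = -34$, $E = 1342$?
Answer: $-112762$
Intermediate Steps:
$C = 0$ ($C = \sqrt{0} = 0$)
$M = 81$ ($M = \left(\left(0 - -5\right) + 4\right)^{2} = \left(\left(0 + 5\right) + 4\right)^{2} = \left(5 + 4\right)^{2} = 9^{2} = 81$)
$w{\left(x,a \right)} = -3 - x$ ($w{\left(x,a \right)} = -1 + \frac{\left(-4 - x\right) - x}{2} = -1 + \frac{-4 - 2 x}{2} = -1 - \left(2 + x\right) = -3 - x$)
$E w{\left(M,6 \right)} + v{\left(8 \right)} = 1342 \left(-3 - 81\right) - 34 = 1342 \left(-84\right) - 34 = -112728 - 34 = -112762$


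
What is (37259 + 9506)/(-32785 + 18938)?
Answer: -46765/13847 ≈ -3.3773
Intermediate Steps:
(37259 + 9506)/(-32785 + 18938) = 46765/(-13847) = 46765*(-1/13847) = -46765/13847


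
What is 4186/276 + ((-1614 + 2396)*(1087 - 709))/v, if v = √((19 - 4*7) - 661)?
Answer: 91/6 - 147798*I*√670/335 ≈ 15.167 - 11420.0*I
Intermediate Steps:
v = I*√670 (v = √((19 - 28) - 661) = √(-9 - 661) = √(-670) = I*√670 ≈ 25.884*I)
4186/276 + ((-1614 + 2396)*(1087 - 709))/v = 4186/276 + ((-1614 + 2396)*(1087 - 709))/((I*√670)) = 4186*(1/276) + (782*378)*(-I*√670/670) = 91/6 + 295596*(-I*√670/670) = 91/6 - 147798*I*√670/335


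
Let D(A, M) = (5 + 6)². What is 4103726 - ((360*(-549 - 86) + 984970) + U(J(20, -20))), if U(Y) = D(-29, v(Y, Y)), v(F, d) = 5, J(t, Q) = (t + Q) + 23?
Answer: 3347235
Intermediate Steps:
J(t, Q) = 23 + Q + t (J(t, Q) = (Q + t) + 23 = 23 + Q + t)
D(A, M) = 121 (D(A, M) = 11² = 121)
U(Y) = 121
4103726 - ((360*(-549 - 86) + 984970) + U(J(20, -20))) = 4103726 - ((360*(-549 - 86) + 984970) + 121) = 4103726 - ((360*(-635) + 984970) + 121) = 4103726 - ((-228600 + 984970) + 121) = 4103726 - (756370 + 121) = 4103726 - 1*756491 = 4103726 - 756491 = 3347235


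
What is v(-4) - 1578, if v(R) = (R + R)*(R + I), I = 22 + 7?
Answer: -1778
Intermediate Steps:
I = 29
v(R) = 2*R*(29 + R) (v(R) = (R + R)*(R + 29) = (2*R)*(29 + R) = 2*R*(29 + R))
v(-4) - 1578 = 2*(-4)*(29 - 4) - 1578 = 2*(-4)*25 - 1578 = -200 - 1578 = -1778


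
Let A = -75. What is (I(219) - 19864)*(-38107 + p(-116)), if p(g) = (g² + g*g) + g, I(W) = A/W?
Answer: 16402047167/73 ≈ 2.2469e+8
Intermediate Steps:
I(W) = -75/W
p(g) = g + 2*g² (p(g) = (g² + g²) + g = 2*g² + g = g + 2*g²)
(I(219) - 19864)*(-38107 + p(-116)) = (-75/219 - 19864)*(-38107 - 116*(1 + 2*(-116))) = (-75*1/219 - 19864)*(-38107 - 116*(1 - 232)) = (-25/73 - 19864)*(-38107 - 116*(-231)) = -1450097*(-38107 + 26796)/73 = -1450097/73*(-11311) = 16402047167/73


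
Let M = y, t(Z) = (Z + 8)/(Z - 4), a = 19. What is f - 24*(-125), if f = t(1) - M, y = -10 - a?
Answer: 3026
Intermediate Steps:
y = -29 (y = -10 - 1*19 = -10 - 19 = -29)
t(Z) = (8 + Z)/(-4 + Z)
M = -29
f = 26 (f = (8 + 1)/(-4 + 1) - 1*(-29) = 9/(-3) + 29 = -1/3*9 + 29 = -3 + 29 = 26)
f - 24*(-125) = 26 - 24*(-125) = 26 + 3000 = 3026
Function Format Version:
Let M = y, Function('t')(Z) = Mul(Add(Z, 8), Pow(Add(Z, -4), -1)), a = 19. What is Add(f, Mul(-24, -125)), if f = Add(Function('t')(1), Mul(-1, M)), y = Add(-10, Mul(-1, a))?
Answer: 3026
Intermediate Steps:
y = -29 (y = Add(-10, Mul(-1, 19)) = Add(-10, -19) = -29)
Function('t')(Z) = Mul(Pow(Add(-4, Z), -1), Add(8, Z)) (Function('t')(Z) = Mul(Add(8, Z), Pow(Add(-4, Z), -1)) = Mul(Pow(Add(-4, Z), -1), Add(8, Z)))
M = -29
f = 26 (f = Add(Mul(Pow(Add(-4, 1), -1), Add(8, 1)), Mul(-1, -29)) = Add(Mul(Pow(-3, -1), 9), 29) = Add(Mul(Rational(-1, 3), 9), 29) = Add(-3, 29) = 26)
Add(f, Mul(-24, -125)) = Add(26, Mul(-24, -125)) = Add(26, 3000) = 3026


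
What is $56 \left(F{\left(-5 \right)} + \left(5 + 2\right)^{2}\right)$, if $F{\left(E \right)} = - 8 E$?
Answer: $4984$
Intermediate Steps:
$56 \left(F{\left(-5 \right)} + \left(5 + 2\right)^{2}\right) = 56 \left(\left(-8\right) \left(-5\right) + \left(5 + 2\right)^{2}\right) = 56 \left(40 + 7^{2}\right) = 56 \left(40 + 49\right) = 56 \cdot 89 = 4984$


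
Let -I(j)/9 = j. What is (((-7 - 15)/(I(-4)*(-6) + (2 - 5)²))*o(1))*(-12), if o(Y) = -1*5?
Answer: 440/69 ≈ 6.3768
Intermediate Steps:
I(j) = -9*j
o(Y) = -5
(((-7 - 15)/(I(-4)*(-6) + (2 - 5)²))*o(1))*(-12) = (((-7 - 15)/(-9*(-4)*(-6) + (2 - 5)²))*(-5))*(-12) = (-22/(36*(-6) + (-3)²)*(-5))*(-12) = (-22/(-216 + 9)*(-5))*(-12) = (-22/(-207)*(-5))*(-12) = (-22*(-1/207)*(-5))*(-12) = ((22/207)*(-5))*(-12) = -110/207*(-12) = 440/69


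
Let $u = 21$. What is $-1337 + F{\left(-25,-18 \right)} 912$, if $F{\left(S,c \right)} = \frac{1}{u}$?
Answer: $- \frac{9055}{7} \approx -1293.6$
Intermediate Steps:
$F{\left(S,c \right)} = \frac{1}{21}$
$-1337 + F{\left(-25,-18 \right)} 912 = -1337 + \frac{1}{21} \cdot 912 = -1337 + \frac{304}{7} = - \frac{9055}{7}$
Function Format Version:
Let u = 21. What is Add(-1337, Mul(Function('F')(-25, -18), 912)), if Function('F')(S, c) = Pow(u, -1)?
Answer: Rational(-9055, 7) ≈ -1293.6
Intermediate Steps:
Function('F')(S, c) = Rational(1, 21) (Function('F')(S, c) = Pow(21, -1) = Rational(1, 21))
Add(-1337, Mul(Function('F')(-25, -18), 912)) = Add(-1337, Mul(Rational(1, 21), 912)) = Add(-1337, Rational(304, 7)) = Rational(-9055, 7)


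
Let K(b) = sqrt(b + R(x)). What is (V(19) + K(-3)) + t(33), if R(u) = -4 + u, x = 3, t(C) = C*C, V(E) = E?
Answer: 1108 + 2*I ≈ 1108.0 + 2.0*I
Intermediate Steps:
t(C) = C**2
K(b) = sqrt(-1 + b) (K(b) = sqrt(b + (-4 + 3)) = sqrt(b - 1) = sqrt(-1 + b))
(V(19) + K(-3)) + t(33) = (19 + sqrt(-1 - 3)) + 33**2 = (19 + sqrt(-4)) + 1089 = (19 + 2*I) + 1089 = 1108 + 2*I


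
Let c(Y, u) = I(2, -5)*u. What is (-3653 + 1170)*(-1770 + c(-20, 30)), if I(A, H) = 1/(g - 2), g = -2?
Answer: 8827065/2 ≈ 4.4135e+6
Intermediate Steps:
I(A, H) = -¼ (I(A, H) = 1/(-2 - 2) = 1/(-4) = -¼)
c(Y, u) = -u/4
(-3653 + 1170)*(-1770 + c(-20, 30)) = (-3653 + 1170)*(-1770 - ¼*30) = -2483*(-1770 - 15/2) = -2483*(-3555/2) = 8827065/2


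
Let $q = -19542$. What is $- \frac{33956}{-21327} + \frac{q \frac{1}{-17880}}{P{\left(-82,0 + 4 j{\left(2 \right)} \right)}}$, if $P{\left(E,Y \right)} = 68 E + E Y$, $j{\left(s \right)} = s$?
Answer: $\frac{630539638121}{396071394720} \approx 1.592$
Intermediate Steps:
$- \frac{33956}{-21327} + \frac{q \frac{1}{-17880}}{P{\left(-82,0 + 4 j{\left(2 \right)} \right)}} = - \frac{33956}{-21327} + \frac{\left(-19542\right) \frac{1}{-17880}}{\left(-82\right) \left(68 + \left(0 + 4 \cdot 2\right)\right)} = \left(-33956\right) \left(- \frac{1}{21327}\right) + \frac{\left(-19542\right) \left(- \frac{1}{17880}\right)}{\left(-82\right) \left(68 + \left(0 + 8\right)\right)} = \frac{33956}{21327} + \frac{3257}{2980 \left(- 82 \left(68 + 8\right)\right)} = \frac{33956}{21327} + \frac{3257}{2980 \left(\left(-82\right) 76\right)} = \frac{33956}{21327} + \frac{3257}{2980 \left(-6232\right)} = \frac{33956}{21327} + \frac{3257}{2980} \left(- \frac{1}{6232}\right) = \frac{33956}{21327} - \frac{3257}{18571360} = \frac{630539638121}{396071394720}$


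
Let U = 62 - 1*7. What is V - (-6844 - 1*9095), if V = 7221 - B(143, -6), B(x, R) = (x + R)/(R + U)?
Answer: 1134703/49 ≈ 23157.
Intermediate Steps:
U = 55 (U = 62 - 7 = 55)
B(x, R) = (R + x)/(55 + R) (B(x, R) = (x + R)/(R + 55) = (R + x)/(55 + R))
V = 353692/49 (V = 7221 - (-6 + 143)/(55 - 6) = 7221 - 137/49 = 353692/49 ≈ 7218.2)
V - (-6844 - 1*9095) = 353692/49 - (-6844 - 1*9095) = 353692/49 - (-6844 - 9095) = 353692/49 - 1*(-15939) = 353692/49 + 15939 = 1134703/49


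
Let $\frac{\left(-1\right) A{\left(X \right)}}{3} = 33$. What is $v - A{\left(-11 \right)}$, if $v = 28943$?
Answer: $29042$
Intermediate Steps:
$A{\left(X \right)} = -99$ ($A{\left(X \right)} = \left(-3\right) 33 = -99$)
$v - A{\left(-11 \right)} = 28943 - -99 = 28943 + 99 = 29042$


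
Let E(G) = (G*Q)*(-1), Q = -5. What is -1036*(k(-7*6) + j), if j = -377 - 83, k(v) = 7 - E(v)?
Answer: 251748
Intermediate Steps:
E(G) = 5*G (E(G) = (G*(-5))*(-1) = -5*G*(-1) = 5*G)
k(v) = 7 - 5*v
j = -460
-1036*(k(-7*6) + j) = -1036*((7 - (-35)*6) - 460) = -1036*((7 - 5*(-42)) - 460) = -1036*((7 + 210) - 460) = -1036*(217 - 460) = -1036*(-243) = 251748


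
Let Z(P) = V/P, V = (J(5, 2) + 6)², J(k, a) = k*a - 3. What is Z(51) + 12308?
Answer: 627877/51 ≈ 12311.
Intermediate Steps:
J(k, a) = -3 + a*k (J(k, a) = a*k - 3 = -3 + a*k)
V = 169 (V = ((-3 + 2*5) + 6)² = ((-3 + 10) + 6)² = (7 + 6)² = 13² = 169)
Z(P) = 169/P
Z(51) + 12308 = 169/51 + 12308 = 627877/51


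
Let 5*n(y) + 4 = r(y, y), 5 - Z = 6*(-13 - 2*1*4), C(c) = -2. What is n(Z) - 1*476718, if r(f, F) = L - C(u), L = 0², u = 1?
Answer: -2383592/5 ≈ -4.7672e+5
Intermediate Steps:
L = 0
Z = 131 (Z = 5 - 6*(-13 - 2*1*4) = 5 - 6*(-13 - 2*4) = 5 - 6*(-13 - 8) = 5 - 6*(-21) = 5 - 1*(-126) = 5 + 126 = 131)
r(f, F) = 2 (r(f, F) = 0 - 1*(-2) = 0 + 2 = 2)
n(y) = -⅖ (n(y) = -⅘ + (⅕)*2 = -⅘ + ⅖ = -⅖)
n(Z) - 1*476718 = -⅖ - 1*476718 = -⅖ - 476718 = -2383592/5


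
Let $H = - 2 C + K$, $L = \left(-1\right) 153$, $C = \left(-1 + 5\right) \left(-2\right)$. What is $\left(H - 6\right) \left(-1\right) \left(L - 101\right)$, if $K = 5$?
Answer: $3810$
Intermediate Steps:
$C = -8$ ($C = 4 \left(-2\right) = -8$)
$L = -153$
$H = 21$ ($H = \left(-2\right) \left(-8\right) + 5 = 16 + 5 = 21$)
$\left(H - 6\right) \left(-1\right) \left(L - 101\right) = \left(21 - 6\right) \left(-1\right) \left(-153 - 101\right) = 15 \left(-1\right) \left(-254\right) = \left(-15\right) \left(-254\right) = 3810$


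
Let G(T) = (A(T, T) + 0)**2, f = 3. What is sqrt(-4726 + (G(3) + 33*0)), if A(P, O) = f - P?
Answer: I*sqrt(4726) ≈ 68.746*I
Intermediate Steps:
A(P, O) = 3 - P
G(T) = (3 - T)**2 (G(T) = ((3 - T) + 0)**2 = (3 - T)**2)
sqrt(-4726 + (G(3) + 33*0)) = sqrt(-4726 + ((-3 + 3)**2 + 33*0)) = sqrt(-4726 + (0**2 + 0)) = sqrt(-4726 + (0 + 0)) = sqrt(-4726 + 0) = sqrt(-4726) = I*sqrt(4726)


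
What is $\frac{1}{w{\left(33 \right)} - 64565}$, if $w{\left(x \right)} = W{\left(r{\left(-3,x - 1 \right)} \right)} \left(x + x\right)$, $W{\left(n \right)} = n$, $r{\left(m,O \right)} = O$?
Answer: $- \frac{1}{62453} \approx -1.6012 \cdot 10^{-5}$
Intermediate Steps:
$w{\left(x \right)} = 2 x \left(-1 + x\right)$ ($w{\left(x \right)} = \left(x - 1\right) \left(x + x\right) = \left(-1 + x\right) 2 x = 2 x \left(-1 + x\right)$)
$\frac{1}{w{\left(33 \right)} - 64565} = \frac{1}{2 \cdot 33 \left(-1 + 33\right) - 64565} = \frac{1}{2 \cdot 33 \cdot 32 - 64565} = \frac{1}{2112 - 64565} = \frac{1}{-62453} = - \frac{1}{62453}$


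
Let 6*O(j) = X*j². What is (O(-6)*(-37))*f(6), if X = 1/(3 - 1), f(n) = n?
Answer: -666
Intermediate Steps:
X = ½ (X = 1/2 = ½ ≈ 0.50000)
O(j) = j²/12 (O(j) = (j²/2)/6 = j²/12)
(O(-6)*(-37))*f(6) = (((1/12)*(-6)²)*(-37))*6 = (((1/12)*36)*(-37))*6 = (3*(-37))*6 = -111*6 = -666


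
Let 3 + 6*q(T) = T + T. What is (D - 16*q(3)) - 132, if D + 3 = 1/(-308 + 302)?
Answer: -859/6 ≈ -143.17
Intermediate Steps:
q(T) = -½ + T/3 (q(T) = -½ + (T + T)/6 = -½ + (2*T)/6 = -½ + T/3)
D = -19/6 (D = -3 + 1/(-308 + 302) = -3 + 1/(-6) = -3 - ⅙ = -19/6 ≈ -3.1667)
(D - 16*q(3)) - 132 = (-19/6 - 16*(-½ + (⅓)*3)) - 132 = (-19/6 - 16*(-½ + 1)) - 132 = (-19/6 - 16*½) - 132 = (-19/6 - 8) - 132 = -67/6 - 132 = -859/6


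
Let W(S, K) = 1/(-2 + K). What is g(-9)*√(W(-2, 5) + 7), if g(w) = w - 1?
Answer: -10*√66/3 ≈ -27.080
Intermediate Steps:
g(w) = -1 + w
g(-9)*√(W(-2, 5) + 7) = (-1 - 9)*√(1/(-2 + 5) + 7) = -10*√(1/3 + 7) = -10*√(⅓ + 7) = -10*√66/3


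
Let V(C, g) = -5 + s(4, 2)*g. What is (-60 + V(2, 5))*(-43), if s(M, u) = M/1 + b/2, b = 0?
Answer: 1935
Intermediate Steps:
s(M, u) = M (s(M, u) = M/1 + 0/2 = M*1 + 0*(½) = M + 0 = M)
V(C, g) = -5 + 4*g
(-60 + V(2, 5))*(-43) = (-60 + (-5 + 4*5))*(-43) = (-60 + (-5 + 20))*(-43) = (-60 + 15)*(-43) = -45*(-43) = 1935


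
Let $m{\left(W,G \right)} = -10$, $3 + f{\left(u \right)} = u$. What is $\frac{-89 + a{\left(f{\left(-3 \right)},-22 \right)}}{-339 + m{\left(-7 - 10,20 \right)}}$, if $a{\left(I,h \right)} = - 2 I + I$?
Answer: $\frac{83}{349} \approx 0.23782$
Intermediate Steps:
$f{\left(u \right)} = -3 + u$
$a{\left(I,h \right)} = - I$
$\frac{-89 + a{\left(f{\left(-3 \right)},-22 \right)}}{-339 + m{\left(-7 - 10,20 \right)}} = \frac{-89 - \left(-3 - 3\right)}{-339 - 10} = \frac{-89 - -6}{-349} = \left(-89 + 6\right) \left(- \frac{1}{349}\right) = \left(-83\right) \left(- \frac{1}{349}\right) = \frac{83}{349}$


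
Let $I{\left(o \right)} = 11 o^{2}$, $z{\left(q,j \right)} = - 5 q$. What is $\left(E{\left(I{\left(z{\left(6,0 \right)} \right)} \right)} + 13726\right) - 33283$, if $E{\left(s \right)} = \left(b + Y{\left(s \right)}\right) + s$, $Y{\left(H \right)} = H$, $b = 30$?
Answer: $273$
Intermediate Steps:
$E{\left(s \right)} = 30 + 2 s$ ($E{\left(s \right)} = \left(30 + s\right) + s = 30 + 2 s$)
$\left(E{\left(I{\left(z{\left(6,0 \right)} \right)} \right)} + 13726\right) - 33283 = \left(\left(30 + 2 \cdot 11 \left(\left(-5\right) 6\right)^{2}\right) + 13726\right) - 33283 = \left(\left(30 + 2 \cdot 11 \left(-30\right)^{2}\right) + 13726\right) - 33283 = \left(\left(30 + 2 \cdot 11 \cdot 900\right) + 13726\right) - 33283 = \left(\left(30 + 2 \cdot 9900\right) + 13726\right) - 33283 = \left(\left(30 + 19800\right) + 13726\right) - 33283 = \left(19830 + 13726\right) - 33283 = 33556 - 33283 = 273$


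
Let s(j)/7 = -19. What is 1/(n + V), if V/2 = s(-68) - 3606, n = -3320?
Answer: -1/10798 ≈ -9.2610e-5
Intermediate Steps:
s(j) = -133 (s(j) = 7*(-19) = -133)
V = -7478 (V = 2*(-133 - 3606) = 2*(-3739) = -7478)
1/(n + V) = 1/(-3320 - 7478) = 1/(-10798) = -1/10798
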